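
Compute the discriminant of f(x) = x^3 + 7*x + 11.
Δ = -4639

For a depressed cubic x^3 + p x + q the discriminant is Δ = -4 p^3 - 27 q^2 = -4*(7)^3 - 27*(11)^2 = -1372 - 3267 = -4639.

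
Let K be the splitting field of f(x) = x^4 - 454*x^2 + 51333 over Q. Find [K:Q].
[K:Q] = 4

f factors as (x^2 - 213)(x^2 - 241); the splitting field is K = Q(sqrt(213), sqrt(241)). Since 213, 241, and 51333 are all non-squares in Q, the three subfields Q(sqrt(213)), Q(sqrt(241)), Q(sqrt(51333)) are distinct degree-2 extensions, so [K:Q] = 4 (Klein four Galois group).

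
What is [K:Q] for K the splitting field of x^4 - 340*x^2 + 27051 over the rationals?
[K:Q] = 4

f factors as (x^2 - 127)(x^2 - 213); the splitting field is K = Q(sqrt(127), sqrt(213)). Since 127, 213, and 27051 are all non-squares in Q, the three subfields Q(sqrt(127)), Q(sqrt(213)), Q(sqrt(27051)) are distinct degree-2 extensions, so [K:Q] = 4 (Klein four Galois group).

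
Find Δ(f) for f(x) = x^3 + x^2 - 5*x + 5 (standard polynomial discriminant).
Δ = -620

For x^3 + a x^2 + b x + c the discriminant is Δ = 18 a b c - 4 a^3 c + a^2 b^2 - 4 b^3 - 27 c^2.
Plug a = 1, b = -5, c = 5:
  18*(1)*(-5)*(5) - 4*(1)^3*(5) + (1)^2*(-5)^2 - 4*(-5)^3 - 27*(5)^2
  = -450 + (-20) + 25 + (500) + (-675)
  = -620.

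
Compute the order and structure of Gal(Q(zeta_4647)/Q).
|Gal(Q(zeta_4647)/Q)| = phi(4647) = 3096; group ≅ (Z/4647Z)^* ≅ Z/2Z × Z/1548Z

The n-th cyclotomic polynomial Φ_4647(x) is the minimal polynomial of zeta_4647 over Q and has degree phi(4647) = 3096. So Q(zeta_4647) is a degree-3096 Galois extension with Galois group (Z/4647Z)^*. By CRT, (Z/4647Z)^* ≅ (Z/3Z)^* × (Z/1549Z)^*. Each prime-power unit group is (Z/3Z)^* ≅ Z/2Z; (Z/1549Z)^* ≅ Z/1548Z. Hence Gal(Q(zeta_4647)/Q) ≅ Z/2Z × Z/1548Z.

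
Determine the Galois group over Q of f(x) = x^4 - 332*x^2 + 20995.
Gal(K/Q) = V_4 (Klein four-group, Z/2Z × Z/2Z)

f factors as (x^2 - 85)(x^2 - 247), so the splitting field is K = Q(sqrt(85), sqrt(247)). The elements 85, 247, 20995 are all non-squares in Q, so sqrt(85) and sqrt(247) generate independent quadratic extensions. Thus [K:Q] = 4 and Gal(K/Q) is generated by the two order-2 automorphisms sqrt(85) ↦ -sqrt(85) and sqrt(247) ↦ -sqrt(247), giving V_4.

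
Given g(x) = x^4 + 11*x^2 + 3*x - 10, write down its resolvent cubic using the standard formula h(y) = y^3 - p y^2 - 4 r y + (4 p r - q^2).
h(y) = y^3 - 11*y^2 + 40*y - 449

Identify coefficients: p = 11, q = 3, r = -10.
Plug into h(y) = y^3 - p y^2 - 4 r y + (4 p r - q^2):
  h(y) = y^3 - (11) y^2 - 4*(-10) y + (4*(11)*(-10) - (3)^2)
       = y^3 + (-11) y^2 + (40) y + (-449).
Simplifying: h(y) = y^3 - 11*y^2 + 40*y - 449.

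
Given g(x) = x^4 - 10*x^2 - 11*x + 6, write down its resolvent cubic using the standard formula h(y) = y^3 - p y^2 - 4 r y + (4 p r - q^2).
h(y) = y^3 + 10*y^2 - 24*y - 361

Identify coefficients: p = -10, q = -11, r = 6.
Plug into h(y) = y^3 - p y^2 - 4 r y + (4 p r - q^2):
  h(y) = y^3 - (-10) y^2 - 4*(6) y + (4*(-10)*(6) - (-11)^2)
       = y^3 + (10) y^2 + (-24) y + (-361).
Simplifying: h(y) = y^3 + 10*y^2 - 24*y - 361.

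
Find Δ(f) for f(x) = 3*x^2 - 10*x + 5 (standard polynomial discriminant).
Δ = 40

For a quadratic a x^2 + b x + c the discriminant is Δ = b^2 - 4ac = (-10)^2 - 4*(3)*(5) = 100 - (60) = 40.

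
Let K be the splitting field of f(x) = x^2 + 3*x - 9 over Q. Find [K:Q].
[K:Q] = 2

The discriminant of x^2 + (3)*x + (-9) is b^2 - 4c = 9 - (-36) = 45. Since 45 is not a perfect square in Q, the polynomial is irreducible over Q. Its two roots generate a degree-2 extension, so [K:Q] = 2.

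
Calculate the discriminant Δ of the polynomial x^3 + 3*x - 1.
Δ = -135

For a depressed cubic x^3 + p x + q the discriminant is Δ = -4 p^3 - 27 q^2 = -4*(3)^3 - 27*(-1)^2 = -108 - 27 = -135.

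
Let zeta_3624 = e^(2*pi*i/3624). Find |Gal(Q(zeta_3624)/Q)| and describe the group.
|Gal(Q(zeta_3624)/Q)| = phi(3624) = 1200; group ≅ (Z/3624Z)^* ≅ Z/2Z × Z/2Z × Z/2Z × Z/150Z

The n-th cyclotomic polynomial Φ_3624(x) is the minimal polynomial of zeta_3624 over Q and has degree phi(3624) = 1200. So Q(zeta_3624) is a degree-1200 Galois extension with Galois group (Z/3624Z)^*. By CRT, (Z/3624Z)^* ≅ (Z/8Z)^* × (Z/3Z)^* × (Z/151Z)^*. Each prime-power unit group is (Z/8Z)^* ≅ Z/2Z × Z/2Z; (Z/3Z)^* ≅ Z/2Z; (Z/151Z)^* ≅ Z/150Z. Hence Gal(Q(zeta_3624)/Q) ≅ Z/2Z × Z/2Z × Z/2Z × Z/150Z.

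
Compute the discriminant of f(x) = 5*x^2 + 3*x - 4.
Δ = 89

For a quadratic a x^2 + b x + c the discriminant is Δ = b^2 - 4ac = (3)^2 - 4*(5)*(-4) = 9 - (-80) = 89.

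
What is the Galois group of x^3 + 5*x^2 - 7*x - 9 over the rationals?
Gal(K/Q) = S_3 (symmetric group of order 6)

Compute the discriminant of x^3 + (5)*x^2 + (-7)*x + (-9): Δ = 10580. Since Δ is not a rational square, the Galois group is not contained in A_3; it must be the full S_3 (irreducibility of the cubic rules out anything smaller).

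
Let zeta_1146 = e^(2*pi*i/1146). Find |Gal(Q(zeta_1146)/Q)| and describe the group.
|Gal(Q(zeta_1146)/Q)| = phi(1146) = 380; group ≅ (Z/1146Z)^* ≅ Z/2Z × Z/190Z

The n-th cyclotomic polynomial Φ_1146(x) is the minimal polynomial of zeta_1146 over Q and has degree phi(1146) = 380. So Q(zeta_1146) is a degree-380 Galois extension with Galois group (Z/1146Z)^*. By CRT, (Z/1146Z)^* ≅ (Z/2Z)^* × (Z/3Z)^* × (Z/191Z)^*. Each prime-power unit group is (Z/2Z)^* ≅ trivial group (order 1); (Z/3Z)^* ≅ Z/2Z; (Z/191Z)^* ≅ Z/190Z. Hence Gal(Q(zeta_1146)/Q) ≅ Z/2Z × Z/190Z.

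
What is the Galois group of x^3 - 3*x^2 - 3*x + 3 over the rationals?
Gal(K/Q) = S_3 (symmetric group of order 6)

Compute the discriminant of x^3 + (-3)*x^2 + (-3)*x + (3): Δ = 756. Since Δ is not a rational square, the Galois group is not contained in A_3; it must be the full S_3 (irreducibility of the cubic rules out anything smaller).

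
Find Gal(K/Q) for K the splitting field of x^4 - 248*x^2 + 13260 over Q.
Gal(K/Q) = V_4 (Klein four-group, Z/2Z × Z/2Z)

f factors as (x^2 - 170)(x^2 - 78), so the splitting field is K = Q(sqrt(170), sqrt(78)). The elements 170, 78, 13260 are all non-squares in Q, so sqrt(170) and sqrt(78) generate independent quadratic extensions. Thus [K:Q] = 4 and Gal(K/Q) is generated by the two order-2 automorphisms sqrt(170) ↦ -sqrt(170) and sqrt(78) ↦ -sqrt(78), giving V_4.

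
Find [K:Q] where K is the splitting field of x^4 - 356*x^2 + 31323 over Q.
[K:Q] = 4

f factors as (x^2 - 197)(x^2 - 159); the splitting field is K = Q(sqrt(197), sqrt(159)). Since 197, 159, and 31323 are all non-squares in Q, the three subfields Q(sqrt(197)), Q(sqrt(159)), Q(sqrt(31323)) are distinct degree-2 extensions, so [K:Q] = 4 (Klein four Galois group).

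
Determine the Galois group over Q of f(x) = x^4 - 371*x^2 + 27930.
Gal(K/Q) = V_4 (Klein four-group, Z/2Z × Z/2Z)

f factors as (x^2 - 266)(x^2 - 105), so the splitting field is K = Q(sqrt(266), sqrt(105)). The elements 266, 105, 27930 are all non-squares in Q, so sqrt(266) and sqrt(105) generate independent quadratic extensions. Thus [K:Q] = 4 and Gal(K/Q) is generated by the two order-2 automorphisms sqrt(266) ↦ -sqrt(266) and sqrt(105) ↦ -sqrt(105), giving V_4.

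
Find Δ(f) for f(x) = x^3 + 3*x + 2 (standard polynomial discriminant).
Δ = -216

For x^3 + a x^2 + b x + c the discriminant is Δ = 18 a b c - 4 a^3 c + a^2 b^2 - 4 b^3 - 27 c^2.
Plug a = 0, b = 3, c = 2:
  18*(0)*(3)*(2) - 4*(0)^3*(2) + (0)^2*(3)^2 - 4*(3)^3 - 27*(2)^2
  = 0 + (0) + 0 + (-108) + (-108)
  = -216.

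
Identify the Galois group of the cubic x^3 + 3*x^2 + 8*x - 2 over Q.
Gal(K/Q) = S_3 (symmetric group of order 6)

Compute the discriminant of x^3 + (3)*x^2 + (8)*x + (-2): Δ = -2228. Since Δ is not a rational square, the Galois group is not contained in A_3; it must be the full S_3 (irreducibility of the cubic rules out anything smaller).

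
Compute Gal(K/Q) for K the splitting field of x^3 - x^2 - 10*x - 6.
Gal(K/Q) = S_3 (symmetric group of order 6)

Compute the discriminant of x^3 + (-1)*x^2 + (-10)*x + (-6): Δ = 2024. Since Δ is not a rational square, the Galois group is not contained in A_3; it must be the full S_3 (irreducibility of the cubic rules out anything smaller).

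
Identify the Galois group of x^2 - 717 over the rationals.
Gal(K/Q) = Z/2Z (cyclic of order 2)

x^2 - 717 is irreducible over Q since 717 is not a rational square. The splitting field Q(sqrt(717)) has degree 2 over Q, and its unique nontrivial automorphism is sqrt(717) ↦ -sqrt(717). Hence Gal(Q(sqrt(717))/Q) = Z/2Z.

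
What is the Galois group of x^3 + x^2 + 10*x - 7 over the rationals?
Gal(K/Q) = S_3 (symmetric group of order 6)

Compute the discriminant of x^3 + (1)*x^2 + (10)*x + (-7): Δ = -6455. Since Δ is not a rational square, the Galois group is not contained in A_3; it must be the full S_3 (irreducibility of the cubic rules out anything smaller).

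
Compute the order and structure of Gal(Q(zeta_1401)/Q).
|Gal(Q(zeta_1401)/Q)| = phi(1401) = 932; group ≅ (Z/1401Z)^* ≅ Z/2Z × Z/466Z

The n-th cyclotomic polynomial Φ_1401(x) is the minimal polynomial of zeta_1401 over Q and has degree phi(1401) = 932. So Q(zeta_1401) is a degree-932 Galois extension with Galois group (Z/1401Z)^*. By CRT, (Z/1401Z)^* ≅ (Z/3Z)^* × (Z/467Z)^*. Each prime-power unit group is (Z/3Z)^* ≅ Z/2Z; (Z/467Z)^* ≅ Z/466Z. Hence Gal(Q(zeta_1401)/Q) ≅ Z/2Z × Z/466Z.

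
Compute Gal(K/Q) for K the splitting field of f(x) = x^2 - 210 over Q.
Gal(K/Q) = Z/2Z (cyclic of order 2)

x^2 - 210 is irreducible over Q since 210 is not a rational square. The splitting field Q(sqrt(210)) has degree 2 over Q, and its unique nontrivial automorphism is sqrt(210) ↦ -sqrt(210). Hence Gal(Q(sqrt(210))/Q) = Z/2Z.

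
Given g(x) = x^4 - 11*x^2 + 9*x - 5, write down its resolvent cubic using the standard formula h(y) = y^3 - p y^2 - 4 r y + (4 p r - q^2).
h(y) = y^3 + 11*y^2 + 20*y + 139

Identify coefficients: p = -11, q = 9, r = -5.
Plug into h(y) = y^3 - p y^2 - 4 r y + (4 p r - q^2):
  h(y) = y^3 - (-11) y^2 - 4*(-5) y + (4*(-11)*(-5) - (9)^2)
       = y^3 + (11) y^2 + (20) y + (139).
Simplifying: h(y) = y^3 + 11*y^2 + 20*y + 139.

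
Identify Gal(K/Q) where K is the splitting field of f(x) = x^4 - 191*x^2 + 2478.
Gal(K/Q) = V_4 (Klein four-group, Z/2Z × Z/2Z)

f factors as (x^2 - 14)(x^2 - 177), so the splitting field is K = Q(sqrt(14), sqrt(177)). The elements 14, 177, 2478 are all non-squares in Q, so sqrt(14) and sqrt(177) generate independent quadratic extensions. Thus [K:Q] = 4 and Gal(K/Q) is generated by the two order-2 automorphisms sqrt(14) ↦ -sqrt(14) and sqrt(177) ↦ -sqrt(177), giving V_4.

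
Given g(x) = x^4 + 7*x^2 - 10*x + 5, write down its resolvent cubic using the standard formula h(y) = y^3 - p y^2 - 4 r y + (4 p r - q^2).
h(y) = y^3 - 7*y^2 - 20*y + 40

Identify coefficients: p = 7, q = -10, r = 5.
Plug into h(y) = y^3 - p y^2 - 4 r y + (4 p r - q^2):
  h(y) = y^3 - (7) y^2 - 4*(5) y + (4*(7)*(5) - (-10)^2)
       = y^3 + (-7) y^2 + (-20) y + (40).
Simplifying: h(y) = y^3 - 7*y^2 - 20*y + 40.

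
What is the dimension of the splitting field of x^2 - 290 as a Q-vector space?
[K:Q] = 2

The polynomial x^2 - 290 is irreducible over Q since 290 is not a perfect square. Its splitting field is Q(sqrt(290)), which has degree 2 over Q.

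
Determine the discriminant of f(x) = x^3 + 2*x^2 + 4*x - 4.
Δ = -1072

For x^3 + a x^2 + b x + c the discriminant is Δ = 18 a b c - 4 a^3 c + a^2 b^2 - 4 b^3 - 27 c^2.
Plug a = 2, b = 4, c = -4:
  18*(2)*(4)*(-4) - 4*(2)^3*(-4) + (2)^2*(4)^2 - 4*(4)^3 - 27*(-4)^2
  = -576 + (128) + 64 + (-256) + (-432)
  = -1072.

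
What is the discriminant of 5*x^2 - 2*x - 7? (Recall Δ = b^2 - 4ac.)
Δ = 144

For a quadratic a x^2 + b x + c the discriminant is Δ = b^2 - 4ac = (-2)^2 - 4*(5)*(-7) = 4 - (-140) = 144.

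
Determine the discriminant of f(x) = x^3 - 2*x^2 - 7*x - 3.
Δ = 473

For x^3 + a x^2 + b x + c the discriminant is Δ = 18 a b c - 4 a^3 c + a^2 b^2 - 4 b^3 - 27 c^2.
Plug a = -2, b = -7, c = -3:
  18*(-2)*(-7)*(-3) - 4*(-2)^3*(-3) + (-2)^2*(-7)^2 - 4*(-7)^3 - 27*(-3)^2
  = -756 + (-96) + 196 + (1372) + (-243)
  = 473.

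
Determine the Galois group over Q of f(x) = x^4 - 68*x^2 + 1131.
Gal(K/Q) = V_4 (Klein four-group, Z/2Z × Z/2Z)

f factors as (x^2 - 29)(x^2 - 39), so the splitting field is K = Q(sqrt(29), sqrt(39)). The elements 29, 39, 1131 are all non-squares in Q, so sqrt(29) and sqrt(39) generate independent quadratic extensions. Thus [K:Q] = 4 and Gal(K/Q) is generated by the two order-2 automorphisms sqrt(29) ↦ -sqrt(29) and sqrt(39) ↦ -sqrt(39), giving V_4.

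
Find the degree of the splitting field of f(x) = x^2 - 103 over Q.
[K:Q] = 2

The polynomial x^2 - 103 is irreducible over Q since 103 is not a perfect square. Its splitting field is Q(sqrt(103)), which has degree 2 over Q.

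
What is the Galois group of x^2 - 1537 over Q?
Gal(K/Q) = Z/2Z (cyclic of order 2)

x^2 - 1537 is irreducible over Q since 1537 is not a rational square. The splitting field Q(sqrt(1537)) has degree 2 over Q, and its unique nontrivial automorphism is sqrt(1537) ↦ -sqrt(1537). Hence Gal(Q(sqrt(1537))/Q) = Z/2Z.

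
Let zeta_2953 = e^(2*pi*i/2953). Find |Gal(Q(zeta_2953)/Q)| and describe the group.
|Gal(Q(zeta_2953)/Q)| = phi(2953) = 2952; group ≅ (Z/2953Z)^* ≅ Z/2952Z

The n-th cyclotomic polynomial Φ_2953(x) is the minimal polynomial of zeta_2953 over Q and has degree phi(2953) = 2952. So Q(zeta_2953) is a degree-2952 Galois extension with Galois group (Z/2953Z)^*. (Z/2953Z)^* is cyclic since 2953 is an odd prime power (or 4). Hence Gal(Q(zeta_2953)/Q) ≅ Z/2952Z.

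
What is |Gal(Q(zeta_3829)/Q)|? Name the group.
|Gal(Q(zeta_3829)/Q)| = phi(3829) = 3276; group ≅ (Z/3829Z)^* ≅ Z/6Z × Z/546Z

The n-th cyclotomic polynomial Φ_3829(x) is the minimal polynomial of zeta_3829 over Q and has degree phi(3829) = 3276. So Q(zeta_3829) is a degree-3276 Galois extension with Galois group (Z/3829Z)^*. By CRT, (Z/3829Z)^* ≅ (Z/7Z)^* × (Z/547Z)^*. Each prime-power unit group is (Z/7Z)^* ≅ Z/6Z; (Z/547Z)^* ≅ Z/546Z. Hence Gal(Q(zeta_3829)/Q) ≅ Z/6Z × Z/546Z.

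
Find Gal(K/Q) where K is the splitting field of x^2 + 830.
Gal(K/Q) = Z/2Z (cyclic of order 2)

x^2 + 830 is irreducible over Q since -830 is not a rational square. The splitting field Q(sqrt(-830)) has degree 2 over Q, and its unique nontrivial automorphism is sqrt(-830) ↦ -sqrt(-830). Hence Gal(Q(sqrt(-830))/Q) = Z/2Z.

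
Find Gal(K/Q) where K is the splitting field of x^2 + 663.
Gal(K/Q) = Z/2Z (cyclic of order 2)

x^2 + 663 is irreducible over Q since -663 is not a rational square. The splitting field Q(sqrt(-663)) has degree 2 over Q, and its unique nontrivial automorphism is sqrt(-663) ↦ -sqrt(-663). Hence Gal(Q(sqrt(-663))/Q) = Z/2Z.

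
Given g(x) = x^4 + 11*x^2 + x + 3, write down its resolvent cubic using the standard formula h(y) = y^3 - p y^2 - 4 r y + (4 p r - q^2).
h(y) = y^3 - 11*y^2 - 12*y + 131

Identify coefficients: p = 11, q = 1, r = 3.
Plug into h(y) = y^3 - p y^2 - 4 r y + (4 p r - q^2):
  h(y) = y^3 - (11) y^2 - 4*(3) y + (4*(11)*(3) - (1)^2)
       = y^3 + (-11) y^2 + (-12) y + (131).
Simplifying: h(y) = y^3 - 11*y^2 - 12*y + 131.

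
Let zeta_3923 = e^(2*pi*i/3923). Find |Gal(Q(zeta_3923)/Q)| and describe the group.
|Gal(Q(zeta_3923)/Q)| = phi(3923) = 3922; group ≅ (Z/3923Z)^* ≅ Z/3922Z

The n-th cyclotomic polynomial Φ_3923(x) is the minimal polynomial of zeta_3923 over Q and has degree phi(3923) = 3922. So Q(zeta_3923) is a degree-3922 Galois extension with Galois group (Z/3923Z)^*. (Z/3923Z)^* is cyclic since 3923 is an odd prime power (or 4). Hence Gal(Q(zeta_3923)/Q) ≅ Z/3922Z.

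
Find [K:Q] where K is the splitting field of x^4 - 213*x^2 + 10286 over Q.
[K:Q] = 4

f factors as (x^2 - 139)(x^2 - 74); the splitting field is K = Q(sqrt(139), sqrt(74)). Since 139, 74, and 10286 are all non-squares in Q, the three subfields Q(sqrt(139)), Q(sqrt(74)), Q(sqrt(10286)) are distinct degree-2 extensions, so [K:Q] = 4 (Klein four Galois group).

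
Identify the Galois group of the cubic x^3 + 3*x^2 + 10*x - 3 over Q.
Gal(K/Q) = S_3 (symmetric group of order 6)

Compute the discriminant of x^3 + (3)*x^2 + (10)*x + (-3): Δ = -4639. Since Δ is not a rational square, the Galois group is not contained in A_3; it must be the full S_3 (irreducibility of the cubic rules out anything smaller).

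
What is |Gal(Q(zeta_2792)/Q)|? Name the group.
|Gal(Q(zeta_2792)/Q)| = phi(2792) = 1392; group ≅ (Z/2792Z)^* ≅ Z/2Z × Z/2Z × Z/348Z

The n-th cyclotomic polynomial Φ_2792(x) is the minimal polynomial of zeta_2792 over Q and has degree phi(2792) = 1392. So Q(zeta_2792) is a degree-1392 Galois extension with Galois group (Z/2792Z)^*. By CRT, (Z/2792Z)^* ≅ (Z/8Z)^* × (Z/349Z)^*. Each prime-power unit group is (Z/8Z)^* ≅ Z/2Z × Z/2Z; (Z/349Z)^* ≅ Z/348Z. Hence Gal(Q(zeta_2792)/Q) ≅ Z/2Z × Z/2Z × Z/348Z.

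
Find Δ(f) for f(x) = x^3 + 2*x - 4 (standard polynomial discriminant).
Δ = -464

For a depressed cubic x^3 + p x + q the discriminant is Δ = -4 p^3 - 27 q^2 = -4*(2)^3 - 27*(-4)^2 = -32 - 432 = -464.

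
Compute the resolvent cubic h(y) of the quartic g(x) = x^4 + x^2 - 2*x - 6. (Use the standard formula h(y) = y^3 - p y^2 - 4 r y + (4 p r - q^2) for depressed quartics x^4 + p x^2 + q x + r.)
h(y) = y^3 - y^2 + 24*y - 28

Identify coefficients: p = 1, q = -2, r = -6.
Plug into h(y) = y^3 - p y^2 - 4 r y + (4 p r - q^2):
  h(y) = y^3 - (1) y^2 - 4*(-6) y + (4*(1)*(-6) - (-2)^2)
       = y^3 + (-1) y^2 + (24) y + (-28).
Simplifying: h(y) = y^3 - y^2 + 24*y - 28.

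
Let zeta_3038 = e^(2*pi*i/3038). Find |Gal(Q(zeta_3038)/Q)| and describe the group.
|Gal(Q(zeta_3038)/Q)| = phi(3038) = 1260; group ≅ (Z/3038Z)^* ≅ Z/30Z × Z/42Z

The n-th cyclotomic polynomial Φ_3038(x) is the minimal polynomial of zeta_3038 over Q and has degree phi(3038) = 1260. So Q(zeta_3038) is a degree-1260 Galois extension with Galois group (Z/3038Z)^*. By CRT, (Z/3038Z)^* ≅ (Z/2Z)^* × (Z/49Z)^* × (Z/31Z)^*. Each prime-power unit group is (Z/2Z)^* ≅ trivial group (order 1); (Z/49Z)^* ≅ Z/42Z; (Z/31Z)^* ≅ Z/30Z. Hence Gal(Q(zeta_3038)/Q) ≅ Z/30Z × Z/42Z.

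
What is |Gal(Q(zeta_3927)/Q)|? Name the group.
|Gal(Q(zeta_3927)/Q)| = phi(3927) = 1920; group ≅ (Z/3927Z)^* ≅ Z/2Z × Z/6Z × Z/10Z × Z/16Z

The n-th cyclotomic polynomial Φ_3927(x) is the minimal polynomial of zeta_3927 over Q and has degree phi(3927) = 1920. So Q(zeta_3927) is a degree-1920 Galois extension with Galois group (Z/3927Z)^*. By CRT, (Z/3927Z)^* ≅ (Z/3Z)^* × (Z/7Z)^* × (Z/11Z)^* × (Z/17Z)^*. Each prime-power unit group is (Z/3Z)^* ≅ Z/2Z; (Z/7Z)^* ≅ Z/6Z; (Z/11Z)^* ≅ Z/10Z; (Z/17Z)^* ≅ Z/16Z. Hence Gal(Q(zeta_3927)/Q) ≅ Z/2Z × Z/6Z × Z/10Z × Z/16Z.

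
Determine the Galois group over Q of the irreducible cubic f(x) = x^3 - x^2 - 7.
Gal(K/Q) = S_3 (symmetric group of order 6)

Compute the discriminant of x^3 + (-1)*x^2 + (0)*x + (-7): Δ = -1351. Since Δ is not a rational square, the Galois group is not contained in A_3; it must be the full S_3 (irreducibility of the cubic rules out anything smaller).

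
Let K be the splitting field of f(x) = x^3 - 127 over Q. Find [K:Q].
[K:Q] = 6

x^3 - 127 has one real root r = 127^(1/3) and two complex roots r*zeta_3, r*zeta_3^2 where zeta_3 = e^(2*pi*i/3). The splitting field is Q(r, zeta_3). [Q(r):Q] = 3 and [Q(zeta_3):Q] = 2 with gcd = 1, so [Q(r, zeta_3):Q] = 3 * 2 = 6.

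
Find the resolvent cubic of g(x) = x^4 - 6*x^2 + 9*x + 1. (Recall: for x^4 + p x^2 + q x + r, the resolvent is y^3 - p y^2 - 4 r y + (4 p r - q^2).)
h(y) = y^3 + 6*y^2 - 4*y - 105

Identify coefficients: p = -6, q = 9, r = 1.
Plug into h(y) = y^3 - p y^2 - 4 r y + (4 p r - q^2):
  h(y) = y^3 - (-6) y^2 - 4*(1) y + (4*(-6)*(1) - (9)^2)
       = y^3 + (6) y^2 + (-4) y + (-105).
Simplifying: h(y) = y^3 + 6*y^2 - 4*y - 105.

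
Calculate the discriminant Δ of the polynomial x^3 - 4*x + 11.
Δ = -3011

For a depressed cubic x^3 + p x + q the discriminant is Δ = -4 p^3 - 27 q^2 = -4*(-4)^3 - 27*(11)^2 = 256 - 3267 = -3011.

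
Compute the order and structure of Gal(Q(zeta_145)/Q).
|Gal(Q(zeta_145)/Q)| = phi(145) = 112; group ≅ (Z/145Z)^* ≅ Z/4Z × Z/28Z

The n-th cyclotomic polynomial Φ_145(x) is the minimal polynomial of zeta_145 over Q and has degree phi(145) = 112. So Q(zeta_145) is a degree-112 Galois extension with Galois group (Z/145Z)^*. By CRT, (Z/145Z)^* ≅ (Z/5Z)^* × (Z/29Z)^*. Each prime-power unit group is (Z/5Z)^* ≅ Z/4Z; (Z/29Z)^* ≅ Z/28Z. Hence Gal(Q(zeta_145)/Q) ≅ Z/4Z × Z/28Z.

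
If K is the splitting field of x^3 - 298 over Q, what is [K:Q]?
[K:Q] = 6

x^3 - 298 has one real root r = 298^(1/3) and two complex roots r*zeta_3, r*zeta_3^2 where zeta_3 = e^(2*pi*i/3). The splitting field is Q(r, zeta_3). [Q(r):Q] = 3 and [Q(zeta_3):Q] = 2 with gcd = 1, so [Q(r, zeta_3):Q] = 3 * 2 = 6.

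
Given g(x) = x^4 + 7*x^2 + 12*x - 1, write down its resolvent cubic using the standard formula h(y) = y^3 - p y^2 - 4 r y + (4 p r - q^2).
h(y) = y^3 - 7*y^2 + 4*y - 172

Identify coefficients: p = 7, q = 12, r = -1.
Plug into h(y) = y^3 - p y^2 - 4 r y + (4 p r - q^2):
  h(y) = y^3 - (7) y^2 - 4*(-1) y + (4*(7)*(-1) - (12)^2)
       = y^3 + (-7) y^2 + (4) y + (-172).
Simplifying: h(y) = y^3 - 7*y^2 + 4*y - 172.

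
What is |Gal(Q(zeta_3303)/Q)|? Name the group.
|Gal(Q(zeta_3303)/Q)| = phi(3303) = 2196; group ≅ (Z/3303Z)^* ≅ Z/6Z × Z/366Z

The n-th cyclotomic polynomial Φ_3303(x) is the minimal polynomial of zeta_3303 over Q and has degree phi(3303) = 2196. So Q(zeta_3303) is a degree-2196 Galois extension with Galois group (Z/3303Z)^*. By CRT, (Z/3303Z)^* ≅ (Z/9Z)^* × (Z/367Z)^*. Each prime-power unit group is (Z/9Z)^* ≅ Z/6Z; (Z/367Z)^* ≅ Z/366Z. Hence Gal(Q(zeta_3303)/Q) ≅ Z/6Z × Z/366Z.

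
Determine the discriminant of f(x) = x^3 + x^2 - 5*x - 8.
Δ = -451

For x^3 + a x^2 + b x + c the discriminant is Δ = 18 a b c - 4 a^3 c + a^2 b^2 - 4 b^3 - 27 c^2.
Plug a = 1, b = -5, c = -8:
  18*(1)*(-5)*(-8) - 4*(1)^3*(-8) + (1)^2*(-5)^2 - 4*(-5)^3 - 27*(-8)^2
  = 720 + (32) + 25 + (500) + (-1728)
  = -451.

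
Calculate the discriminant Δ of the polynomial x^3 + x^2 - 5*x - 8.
Δ = -451

For x^3 + a x^2 + b x + c the discriminant is Δ = 18 a b c - 4 a^3 c + a^2 b^2 - 4 b^3 - 27 c^2.
Plug a = 1, b = -5, c = -8:
  18*(1)*(-5)*(-8) - 4*(1)^3*(-8) + (1)^2*(-5)^2 - 4*(-5)^3 - 27*(-8)^2
  = 720 + (32) + 25 + (500) + (-1728)
  = -451.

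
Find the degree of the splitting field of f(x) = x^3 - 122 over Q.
[K:Q] = 6

x^3 - 122 has one real root r = 122^(1/3) and two complex roots r*zeta_3, r*zeta_3^2 where zeta_3 = e^(2*pi*i/3). The splitting field is Q(r, zeta_3). [Q(r):Q] = 3 and [Q(zeta_3):Q] = 2 with gcd = 1, so [Q(r, zeta_3):Q] = 3 * 2 = 6.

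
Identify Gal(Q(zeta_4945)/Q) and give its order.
|Gal(Q(zeta_4945)/Q)| = phi(4945) = 3696; group ≅ (Z/4945Z)^* ≅ Z/4Z × Z/22Z × Z/42Z

The n-th cyclotomic polynomial Φ_4945(x) is the minimal polynomial of zeta_4945 over Q and has degree phi(4945) = 3696. So Q(zeta_4945) is a degree-3696 Galois extension with Galois group (Z/4945Z)^*. By CRT, (Z/4945Z)^* ≅ (Z/5Z)^* × (Z/23Z)^* × (Z/43Z)^*. Each prime-power unit group is (Z/5Z)^* ≅ Z/4Z; (Z/23Z)^* ≅ Z/22Z; (Z/43Z)^* ≅ Z/42Z. Hence Gal(Q(zeta_4945)/Q) ≅ Z/4Z × Z/22Z × Z/42Z.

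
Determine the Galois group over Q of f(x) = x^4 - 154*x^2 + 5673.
Gal(K/Q) = V_4 (Klein four-group, Z/2Z × Z/2Z)

f factors as (x^2 - 61)(x^2 - 93), so the splitting field is K = Q(sqrt(61), sqrt(93)). The elements 61, 93, 5673 are all non-squares in Q, so sqrt(61) and sqrt(93) generate independent quadratic extensions. Thus [K:Q] = 4 and Gal(K/Q) is generated by the two order-2 automorphisms sqrt(61) ↦ -sqrt(61) and sqrt(93) ↦ -sqrt(93), giving V_4.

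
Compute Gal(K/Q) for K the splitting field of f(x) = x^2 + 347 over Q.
Gal(K/Q) = Z/2Z (cyclic of order 2)

x^2 + 347 is irreducible over Q since -347 is not a rational square. The splitting field Q(sqrt(-347)) has degree 2 over Q, and its unique nontrivial automorphism is sqrt(-347) ↦ -sqrt(-347). Hence Gal(Q(sqrt(-347))/Q) = Z/2Z.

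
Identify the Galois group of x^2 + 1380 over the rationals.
Gal(K/Q) = Z/2Z (cyclic of order 2)

x^2 + 1380 is irreducible over Q since -1380 is not a rational square. The splitting field Q(sqrt(-1380)) has degree 2 over Q, and its unique nontrivial automorphism is sqrt(-1380) ↦ -sqrt(-1380). Hence Gal(Q(sqrt(-1380))/Q) = Z/2Z.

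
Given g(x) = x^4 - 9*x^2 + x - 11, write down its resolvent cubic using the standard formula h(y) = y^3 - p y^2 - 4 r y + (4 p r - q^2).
h(y) = y^3 + 9*y^2 + 44*y + 395

Identify coefficients: p = -9, q = 1, r = -11.
Plug into h(y) = y^3 - p y^2 - 4 r y + (4 p r - q^2):
  h(y) = y^3 - (-9) y^2 - 4*(-11) y + (4*(-9)*(-11) - (1)^2)
       = y^3 + (9) y^2 + (44) y + (395).
Simplifying: h(y) = y^3 + 9*y^2 + 44*y + 395.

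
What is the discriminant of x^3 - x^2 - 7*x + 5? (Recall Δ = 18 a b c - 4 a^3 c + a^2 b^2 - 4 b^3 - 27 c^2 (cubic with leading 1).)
Δ = 1396

For x^3 + a x^2 + b x + c the discriminant is Δ = 18 a b c - 4 a^3 c + a^2 b^2 - 4 b^3 - 27 c^2.
Plug a = -1, b = -7, c = 5:
  18*(-1)*(-7)*(5) - 4*(-1)^3*(5) + (-1)^2*(-7)^2 - 4*(-7)^3 - 27*(5)^2
  = 630 + (20) + 49 + (1372) + (-675)
  = 1396.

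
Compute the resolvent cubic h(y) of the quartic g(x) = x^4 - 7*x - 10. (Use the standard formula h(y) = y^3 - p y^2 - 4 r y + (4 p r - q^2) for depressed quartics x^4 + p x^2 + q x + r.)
h(y) = y^3 + 40*y - 49

Identify coefficients: p = 0, q = -7, r = -10.
Plug into h(y) = y^3 - p y^2 - 4 r y + (4 p r - q^2):
  h(y) = y^3 - (0) y^2 - 4*(-10) y + (4*(0)*(-10) - (-7)^2)
       = y^3 + (0) y^2 + (40) y + (-49).
Simplifying: h(y) = y^3 + 40*y - 49.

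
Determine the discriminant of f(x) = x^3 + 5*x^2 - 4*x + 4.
Δ = -3216

For x^3 + a x^2 + b x + c the discriminant is Δ = 18 a b c - 4 a^3 c + a^2 b^2 - 4 b^3 - 27 c^2.
Plug a = 5, b = -4, c = 4:
  18*(5)*(-4)*(4) - 4*(5)^3*(4) + (5)^2*(-4)^2 - 4*(-4)^3 - 27*(4)^2
  = -1440 + (-2000) + 400 + (256) + (-432)
  = -3216.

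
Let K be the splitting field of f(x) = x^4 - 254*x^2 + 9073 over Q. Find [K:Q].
[K:Q] = 4

f factors as (x^2 - 211)(x^2 - 43); the splitting field is K = Q(sqrt(211), sqrt(43)). Since 211, 43, and 9073 are all non-squares in Q, the three subfields Q(sqrt(211)), Q(sqrt(43)), Q(sqrt(9073)) are distinct degree-2 extensions, so [K:Q] = 4 (Klein four Galois group).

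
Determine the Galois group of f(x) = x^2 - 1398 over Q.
Gal(K/Q) = Z/2Z (cyclic of order 2)

x^2 - 1398 is irreducible over Q since 1398 is not a rational square. The splitting field Q(sqrt(1398)) has degree 2 over Q, and its unique nontrivial automorphism is sqrt(1398) ↦ -sqrt(1398). Hence Gal(Q(sqrt(1398))/Q) = Z/2Z.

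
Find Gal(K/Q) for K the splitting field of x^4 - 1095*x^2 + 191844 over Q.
Gal(K/Q) = Z/2Z (cyclic of order 2)

f factors as (x^2 - 219)(x^2 - 876), so the splitting field is K = Q(sqrt(219), sqrt(876)). The squarefree part of 219 is 219 and the squarefree part of 876 is also 219, so sqrt(219) and sqrt(876) are both rational multiples of sqrt(219). Hence Q(sqrt(219)) = Q(sqrt(876)) = Q(sqrt(219)), and the splitting field collapses to a single degree-2 extension with Galois group Z/2Z.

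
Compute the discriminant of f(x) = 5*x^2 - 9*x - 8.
Δ = 241

For a quadratic a x^2 + b x + c the discriminant is Δ = b^2 - 4ac = (-9)^2 - 4*(5)*(-8) = 81 - (-160) = 241.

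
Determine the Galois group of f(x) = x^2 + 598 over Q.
Gal(K/Q) = Z/2Z (cyclic of order 2)

x^2 + 598 is irreducible over Q since -598 is not a rational square. The splitting field Q(sqrt(-598)) has degree 2 over Q, and its unique nontrivial automorphism is sqrt(-598) ↦ -sqrt(-598). Hence Gal(Q(sqrt(-598))/Q) = Z/2Z.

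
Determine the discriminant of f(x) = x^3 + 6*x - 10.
Δ = -3564

For a depressed cubic x^3 + p x + q the discriminant is Δ = -4 p^3 - 27 q^2 = -4*(6)^3 - 27*(-10)^2 = -864 - 2700 = -3564.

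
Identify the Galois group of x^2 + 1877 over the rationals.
Gal(K/Q) = Z/2Z (cyclic of order 2)

x^2 + 1877 is irreducible over Q since -1877 is not a rational square. The splitting field Q(sqrt(-1877)) has degree 2 over Q, and its unique nontrivial automorphism is sqrt(-1877) ↦ -sqrt(-1877). Hence Gal(Q(sqrt(-1877))/Q) = Z/2Z.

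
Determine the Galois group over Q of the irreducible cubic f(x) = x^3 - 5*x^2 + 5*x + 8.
Gal(K/Q) = S_3 (symmetric group of order 6)

Compute the discriminant of x^3 + (-5)*x^2 + (5)*x + (8): Δ = -1203. Since Δ is not a rational square, the Galois group is not contained in A_3; it must be the full S_3 (irreducibility of the cubic rules out anything smaller).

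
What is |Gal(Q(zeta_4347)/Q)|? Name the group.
|Gal(Q(zeta_4347)/Q)| = phi(4347) = 2376; group ≅ (Z/4347Z)^* ≅ Z/6Z × Z/18Z × Z/22Z

The n-th cyclotomic polynomial Φ_4347(x) is the minimal polynomial of zeta_4347 over Q and has degree phi(4347) = 2376. So Q(zeta_4347) is a degree-2376 Galois extension with Galois group (Z/4347Z)^*. By CRT, (Z/4347Z)^* ≅ (Z/27Z)^* × (Z/7Z)^* × (Z/23Z)^*. Each prime-power unit group is (Z/27Z)^* ≅ Z/18Z; (Z/7Z)^* ≅ Z/6Z; (Z/23Z)^* ≅ Z/22Z. Hence Gal(Q(zeta_4347)/Q) ≅ Z/6Z × Z/18Z × Z/22Z.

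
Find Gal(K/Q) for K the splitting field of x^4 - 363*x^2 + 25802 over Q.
Gal(K/Q) = V_4 (Klein four-group, Z/2Z × Z/2Z)

f factors as (x^2 - 97)(x^2 - 266), so the splitting field is K = Q(sqrt(97), sqrt(266)). The elements 97, 266, 25802 are all non-squares in Q, so sqrt(97) and sqrt(266) generate independent quadratic extensions. Thus [K:Q] = 4 and Gal(K/Q) is generated by the two order-2 automorphisms sqrt(97) ↦ -sqrt(97) and sqrt(266) ↦ -sqrt(266), giving V_4.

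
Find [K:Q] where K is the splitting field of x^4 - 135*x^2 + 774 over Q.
[K:Q] = 4

f factors as (x^2 - 129)(x^2 - 6); the splitting field is K = Q(sqrt(129), sqrt(6)). Since 129, 6, and 774 are all non-squares in Q, the three subfields Q(sqrt(129)), Q(sqrt(6)), Q(sqrt(774)) are distinct degree-2 extensions, so [K:Q] = 4 (Klein four Galois group).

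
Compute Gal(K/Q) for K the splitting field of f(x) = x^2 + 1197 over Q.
Gal(K/Q) = Z/2Z (cyclic of order 2)

x^2 + 1197 is irreducible over Q since -1197 is not a rational square. The splitting field Q(sqrt(-1197)) has degree 2 over Q, and its unique nontrivial automorphism is sqrt(-1197) ↦ -sqrt(-1197). Hence Gal(Q(sqrt(-1197))/Q) = Z/2Z.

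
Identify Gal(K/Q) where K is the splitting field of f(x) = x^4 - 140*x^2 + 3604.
Gal(K/Q) = V_4 (Klein four-group, Z/2Z × Z/2Z)

f factors as (x^2 - 106)(x^2 - 34), so the splitting field is K = Q(sqrt(106), sqrt(34)). The elements 106, 34, 3604 are all non-squares in Q, so sqrt(106) and sqrt(34) generate independent quadratic extensions. Thus [K:Q] = 4 and Gal(K/Q) is generated by the two order-2 automorphisms sqrt(106) ↦ -sqrt(106) and sqrt(34) ↦ -sqrt(34), giving V_4.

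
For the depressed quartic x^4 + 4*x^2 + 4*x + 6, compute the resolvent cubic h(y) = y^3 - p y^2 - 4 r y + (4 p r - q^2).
h(y) = y^3 - 4*y^2 - 24*y + 80

Identify coefficients: p = 4, q = 4, r = 6.
Plug into h(y) = y^3 - p y^2 - 4 r y + (4 p r - q^2):
  h(y) = y^3 - (4) y^2 - 4*(6) y + (4*(4)*(6) - (4)^2)
       = y^3 + (-4) y^2 + (-24) y + (80).
Simplifying: h(y) = y^3 - 4*y^2 - 24*y + 80.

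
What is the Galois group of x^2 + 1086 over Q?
Gal(K/Q) = Z/2Z (cyclic of order 2)

x^2 + 1086 is irreducible over Q since -1086 is not a rational square. The splitting field Q(sqrt(-1086)) has degree 2 over Q, and its unique nontrivial automorphism is sqrt(-1086) ↦ -sqrt(-1086). Hence Gal(Q(sqrt(-1086))/Q) = Z/2Z.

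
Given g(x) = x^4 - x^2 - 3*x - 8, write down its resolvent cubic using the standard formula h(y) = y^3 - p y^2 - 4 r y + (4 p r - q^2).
h(y) = y^3 + y^2 + 32*y + 23

Identify coefficients: p = -1, q = -3, r = -8.
Plug into h(y) = y^3 - p y^2 - 4 r y + (4 p r - q^2):
  h(y) = y^3 - (-1) y^2 - 4*(-8) y + (4*(-1)*(-8) - (-3)^2)
       = y^3 + (1) y^2 + (32) y + (23).
Simplifying: h(y) = y^3 + y^2 + 32*y + 23.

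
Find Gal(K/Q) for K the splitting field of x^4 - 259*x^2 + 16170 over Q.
Gal(K/Q) = V_4 (Klein four-group, Z/2Z × Z/2Z)

f factors as (x^2 - 105)(x^2 - 154), so the splitting field is K = Q(sqrt(105), sqrt(154)). The elements 105, 154, 16170 are all non-squares in Q, so sqrt(105) and sqrt(154) generate independent quadratic extensions. Thus [K:Q] = 4 and Gal(K/Q) is generated by the two order-2 automorphisms sqrt(105) ↦ -sqrt(105) and sqrt(154) ↦ -sqrt(154), giving V_4.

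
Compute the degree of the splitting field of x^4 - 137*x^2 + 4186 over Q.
[K:Q] = 4

f factors as (x^2 - 91)(x^2 - 46); the splitting field is K = Q(sqrt(91), sqrt(46)). Since 91, 46, and 4186 are all non-squares in Q, the three subfields Q(sqrt(91)), Q(sqrt(46)), Q(sqrt(4186)) are distinct degree-2 extensions, so [K:Q] = 4 (Klein four Galois group).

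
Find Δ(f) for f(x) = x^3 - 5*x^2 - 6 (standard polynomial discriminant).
Δ = -3972

For x^3 + a x^2 + b x + c the discriminant is Δ = 18 a b c - 4 a^3 c + a^2 b^2 - 4 b^3 - 27 c^2.
Plug a = -5, b = 0, c = -6:
  18*(-5)*(0)*(-6) - 4*(-5)^3*(-6) + (-5)^2*(0)^2 - 4*(0)^3 - 27*(-6)^2
  = 0 + (-3000) + 0 + (0) + (-972)
  = -3972.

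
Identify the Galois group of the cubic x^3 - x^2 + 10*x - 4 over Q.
Gal(K/Q) = S_3 (symmetric group of order 6)

Compute the discriminant of x^3 + (-1)*x^2 + (10)*x + (-4): Δ = -3628. Since Δ is not a rational square, the Galois group is not contained in A_3; it must be the full S_3 (irreducibility of the cubic rules out anything smaller).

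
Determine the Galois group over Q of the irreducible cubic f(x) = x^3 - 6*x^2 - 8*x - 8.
Gal(K/Q) = S_3 (symmetric group of order 6)

Compute the discriminant of x^3 + (-6)*x^2 + (-8)*x + (-8): Δ = -11200. Since Δ is not a rational square, the Galois group is not contained in A_3; it must be the full S_3 (irreducibility of the cubic rules out anything smaller).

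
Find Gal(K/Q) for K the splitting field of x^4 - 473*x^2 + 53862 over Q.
Gal(K/Q) = V_4 (Klein four-group, Z/2Z × Z/2Z)

f factors as (x^2 - 282)(x^2 - 191), so the splitting field is K = Q(sqrt(282), sqrt(191)). The elements 282, 191, 53862 are all non-squares in Q, so sqrt(282) and sqrt(191) generate independent quadratic extensions. Thus [K:Q] = 4 and Gal(K/Q) is generated by the two order-2 automorphisms sqrt(282) ↦ -sqrt(282) and sqrt(191) ↦ -sqrt(191), giving V_4.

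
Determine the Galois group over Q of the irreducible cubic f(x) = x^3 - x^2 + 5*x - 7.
Gal(K/Q) = S_3 (symmetric group of order 6)

Compute the discriminant of x^3 + (-1)*x^2 + (5)*x + (-7): Δ = -1196. Since Δ is not a rational square, the Galois group is not contained in A_3; it must be the full S_3 (irreducibility of the cubic rules out anything smaller).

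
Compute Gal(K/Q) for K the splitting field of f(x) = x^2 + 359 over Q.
Gal(K/Q) = Z/2Z (cyclic of order 2)

x^2 + 359 is irreducible over Q since -359 is not a rational square. The splitting field Q(sqrt(-359)) has degree 2 over Q, and its unique nontrivial automorphism is sqrt(-359) ↦ -sqrt(-359). Hence Gal(Q(sqrt(-359))/Q) = Z/2Z.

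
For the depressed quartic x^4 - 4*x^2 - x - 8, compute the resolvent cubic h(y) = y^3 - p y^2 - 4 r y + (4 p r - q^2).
h(y) = y^3 + 4*y^2 + 32*y + 127

Identify coefficients: p = -4, q = -1, r = -8.
Plug into h(y) = y^3 - p y^2 - 4 r y + (4 p r - q^2):
  h(y) = y^3 - (-4) y^2 - 4*(-8) y + (4*(-4)*(-8) - (-1)^2)
       = y^3 + (4) y^2 + (32) y + (127).
Simplifying: h(y) = y^3 + 4*y^2 + 32*y + 127.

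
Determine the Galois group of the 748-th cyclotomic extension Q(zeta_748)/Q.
|Gal(Q(zeta_748)/Q)| = phi(748) = 320; group ≅ (Z/748Z)^* ≅ Z/2Z × Z/10Z × Z/16Z

The n-th cyclotomic polynomial Φ_748(x) is the minimal polynomial of zeta_748 over Q and has degree phi(748) = 320. So Q(zeta_748) is a degree-320 Galois extension with Galois group (Z/748Z)^*. By CRT, (Z/748Z)^* ≅ (Z/4Z)^* × (Z/11Z)^* × (Z/17Z)^*. Each prime-power unit group is (Z/4Z)^* ≅ Z/2Z; (Z/11Z)^* ≅ Z/10Z; (Z/17Z)^* ≅ Z/16Z. Hence Gal(Q(zeta_748)/Q) ≅ Z/2Z × Z/10Z × Z/16Z.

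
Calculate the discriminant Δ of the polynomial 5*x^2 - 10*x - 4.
Δ = 180

For a quadratic a x^2 + b x + c the discriminant is Δ = b^2 - 4ac = (-10)^2 - 4*(5)*(-4) = 100 - (-80) = 180.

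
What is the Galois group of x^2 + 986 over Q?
Gal(K/Q) = Z/2Z (cyclic of order 2)

x^2 + 986 is irreducible over Q since -986 is not a rational square. The splitting field Q(sqrt(-986)) has degree 2 over Q, and its unique nontrivial automorphism is sqrt(-986) ↦ -sqrt(-986). Hence Gal(Q(sqrt(-986))/Q) = Z/2Z.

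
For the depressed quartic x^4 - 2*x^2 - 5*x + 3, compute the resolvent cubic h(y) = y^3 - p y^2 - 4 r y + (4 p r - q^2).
h(y) = y^3 + 2*y^2 - 12*y - 49

Identify coefficients: p = -2, q = -5, r = 3.
Plug into h(y) = y^3 - p y^2 - 4 r y + (4 p r - q^2):
  h(y) = y^3 - (-2) y^2 - 4*(3) y + (4*(-2)*(3) - (-5)^2)
       = y^3 + (2) y^2 + (-12) y + (-49).
Simplifying: h(y) = y^3 + 2*y^2 - 12*y - 49.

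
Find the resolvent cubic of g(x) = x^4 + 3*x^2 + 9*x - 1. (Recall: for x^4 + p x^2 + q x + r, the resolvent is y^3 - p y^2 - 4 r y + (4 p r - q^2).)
h(y) = y^3 - 3*y^2 + 4*y - 93

Identify coefficients: p = 3, q = 9, r = -1.
Plug into h(y) = y^3 - p y^2 - 4 r y + (4 p r - q^2):
  h(y) = y^3 - (3) y^2 - 4*(-1) y + (4*(3)*(-1) - (9)^2)
       = y^3 + (-3) y^2 + (4) y + (-93).
Simplifying: h(y) = y^3 - 3*y^2 + 4*y - 93.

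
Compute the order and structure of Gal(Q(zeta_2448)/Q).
|Gal(Q(zeta_2448)/Q)| = phi(2448) = 768; group ≅ (Z/2448Z)^* ≅ Z/2Z × Z/4Z × Z/6Z × Z/16Z

The n-th cyclotomic polynomial Φ_2448(x) is the minimal polynomial of zeta_2448 over Q and has degree phi(2448) = 768. So Q(zeta_2448) is a degree-768 Galois extension with Galois group (Z/2448Z)^*. By CRT, (Z/2448Z)^* ≅ (Z/16Z)^* × (Z/9Z)^* × (Z/17Z)^*. Each prime-power unit group is (Z/16Z)^* ≅ Z/2Z × Z/4Z; (Z/9Z)^* ≅ Z/6Z; (Z/17Z)^* ≅ Z/16Z. Hence Gal(Q(zeta_2448)/Q) ≅ Z/2Z × Z/4Z × Z/6Z × Z/16Z.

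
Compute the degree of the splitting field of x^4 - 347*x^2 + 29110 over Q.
[K:Q] = 4

f factors as (x^2 - 142)(x^2 - 205); the splitting field is K = Q(sqrt(142), sqrt(205)). Since 142, 205, and 29110 are all non-squares in Q, the three subfields Q(sqrt(142)), Q(sqrt(205)), Q(sqrt(29110)) are distinct degree-2 extensions, so [K:Q] = 4 (Klein four Galois group).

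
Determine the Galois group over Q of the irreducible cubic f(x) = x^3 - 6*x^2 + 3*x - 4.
Gal(K/Q) = S_3 (symmetric group of order 6)

Compute the discriminant of x^3 + (-6)*x^2 + (3)*x + (-4): Δ = -2376. Since Δ is not a rational square, the Galois group is not contained in A_3; it must be the full S_3 (irreducibility of the cubic rules out anything smaller).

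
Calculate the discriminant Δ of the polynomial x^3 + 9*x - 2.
Δ = -3024

For a depressed cubic x^3 + p x + q the discriminant is Δ = -4 p^3 - 27 q^2 = -4*(9)^3 - 27*(-2)^2 = -2916 - 108 = -3024.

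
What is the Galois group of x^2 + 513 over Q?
Gal(K/Q) = Z/2Z (cyclic of order 2)

x^2 + 513 is irreducible over Q since -513 is not a rational square. The splitting field Q(sqrt(-513)) has degree 2 over Q, and its unique nontrivial automorphism is sqrt(-513) ↦ -sqrt(-513). Hence Gal(Q(sqrt(-513))/Q) = Z/2Z.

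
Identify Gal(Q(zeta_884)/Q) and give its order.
|Gal(Q(zeta_884)/Q)| = phi(884) = 384; group ≅ (Z/884Z)^* ≅ Z/2Z × Z/12Z × Z/16Z

The n-th cyclotomic polynomial Φ_884(x) is the minimal polynomial of zeta_884 over Q and has degree phi(884) = 384. So Q(zeta_884) is a degree-384 Galois extension with Galois group (Z/884Z)^*. By CRT, (Z/884Z)^* ≅ (Z/4Z)^* × (Z/13Z)^* × (Z/17Z)^*. Each prime-power unit group is (Z/4Z)^* ≅ Z/2Z; (Z/13Z)^* ≅ Z/12Z; (Z/17Z)^* ≅ Z/16Z. Hence Gal(Q(zeta_884)/Q) ≅ Z/2Z × Z/12Z × Z/16Z.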